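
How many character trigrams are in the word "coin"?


Word: "coin" (length 4)
Number of 3-grams = length - 3 + 1 = 4 - 3 + 1
= 2


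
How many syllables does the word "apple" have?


Word: "apple"
Syllable breakdown: ap | ple
Counting: 2 parts
= 2 syllables


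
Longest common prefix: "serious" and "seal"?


Word 1: "serious"
Word 2: "seal"
Comparing from start:
  Pos 0: 's' == 's'
  Pos 1: 'e' == 'e'
  Pos 2: 'r' != 'a' (stop)
LCP = "se" (length 2)


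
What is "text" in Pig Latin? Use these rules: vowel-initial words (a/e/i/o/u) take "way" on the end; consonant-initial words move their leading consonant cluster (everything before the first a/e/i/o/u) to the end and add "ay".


Word: "text"
Starts with consonant(s) → move to end, add 'ay'
Consonant cluster: "t"
Pig Latin = "exttay"


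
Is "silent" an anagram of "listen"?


Word 1: "listen" → sorted: eilnst
Word 2: "silent" → sorted: eilnst
Same letters? eilnst == eilnst
Anagram = Yes


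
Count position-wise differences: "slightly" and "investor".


Comparing character by character (same length = 8):
  Pos 0: 's' vs 'i' !=
  Pos 1: 'l' vs 'n' !=
  Pos 2: 'i' vs 'v' !=
  Pos 3: 'g' vs 'e' !=
  Pos 4: 'h' vs 's' !=
  Pos 5: 't' vs 't' =
  Pos 6: 'l' vs 'o' !=
  Pos 7: 'y' vs 'r' !=
Hamming distance = 7


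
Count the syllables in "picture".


Word: "picture"
Syllable breakdown: pic | ture
Counting: 2 parts
= 2 syllables


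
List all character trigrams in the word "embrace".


Word: "embrace" (length 7)
Number of trigrams = 7 - 3 + 1 = 5
  Position 0: "emb"
  Position 1: "mbr"
  Position 2: "bra"
  Position 3: "rac"
  Position 4: "ace"
Trigrams = "emb", "mbr", "bra", "rac", "ace"


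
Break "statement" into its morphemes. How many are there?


Word: "statement"
Morphemes: state / -ment
Each morpheme carries meaning
= 2 morphemes


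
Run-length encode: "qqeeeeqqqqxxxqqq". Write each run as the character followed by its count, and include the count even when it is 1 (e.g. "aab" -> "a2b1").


String: "qqeeeeqqqqxxxqqq"
Scanning for consecutive runs:
  'q' x 2
  'e' x 4
  'q' x 4
  'x' x 3
  'q' x 3
RLE = "q2e4q4x3q3"


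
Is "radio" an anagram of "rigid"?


Word 1: "rigid" → sorted: dgiir
Word 2: "radio" → sorted: adior
Same letters? dgiir != adior
Anagram = No


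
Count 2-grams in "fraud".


Word: "fraud" (length 5)
Number of 2-grams = length - 2 + 1 = 5 - 2 + 1
= 4


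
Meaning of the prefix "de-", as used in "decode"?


Prefix: de-
As in: decode -> de- + code
Meaning = remove / reverse


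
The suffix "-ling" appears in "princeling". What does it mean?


Suffix: -ling
As in: princeling -> prince + -ling
Meaning = small / young


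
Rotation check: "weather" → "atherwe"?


Word: "weather", Candidate: "atherwe"
Method: check if candidate is substring of word+word
"weatherweather" contains "atherwe"? Yes
Is rotation = Yes


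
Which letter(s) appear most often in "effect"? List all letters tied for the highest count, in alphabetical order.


Word: "effect"
Letter counts:
  'c': 1
  'e': 2
  'f': 2
  't': 1
Maximum count = 2
Most frequent = 'e', 'f' (2 times each)


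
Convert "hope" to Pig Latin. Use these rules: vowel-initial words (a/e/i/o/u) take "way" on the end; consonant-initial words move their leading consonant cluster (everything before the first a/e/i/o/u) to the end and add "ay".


Word: "hope"
Starts with consonant(s) → move to end, add 'ay'
Consonant cluster: "h"
Pig Latin = "opehay"


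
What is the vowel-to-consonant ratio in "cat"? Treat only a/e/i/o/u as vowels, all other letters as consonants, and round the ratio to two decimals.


Word: "cat"
Vowels (a,e,i,o,u): 1
Consonants: 2
Ratio = 1/2
= 0.50


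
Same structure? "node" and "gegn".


Pattern of "node": [0, 1, 2, 3]
Pattern of "gegn": [0, 1, 0, 2]
Patterns do not match
Same pattern = No


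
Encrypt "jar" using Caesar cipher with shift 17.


Word: "jar"
Shift: 17
Each letter → (letter + shift) mod 26:
  'j' (9) + 17 = 0 → 'a'
  'a' (0) + 17 = 17 → 'r'
  'r' (17) + 17 = 8 → 'i'
Result = "ari"


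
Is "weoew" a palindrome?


Word: "weoew"
Reversed: "weoew"
Forward == Backward? weoew == weoew
Palindrome = Yes


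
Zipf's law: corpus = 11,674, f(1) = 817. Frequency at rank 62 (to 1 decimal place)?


Zipf's law: f(r) = f(1) / r
f(1) = 817
f(62) = 817 / 62
= 13.2 occurrences


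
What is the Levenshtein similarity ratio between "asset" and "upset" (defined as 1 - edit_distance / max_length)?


Word 1: "asset" (length 5)
Word 2: "upset" (length 5)
One optimal edit sequence:
  1. substitute 'a' -> 'u'  (+1)
  2. substitute 's' -> 'p'  (+1)
  3. keep 's'
  4. keep 'e'
  5. keep 't'
Edit distance = 2
Max length = max(5, 5) = 5
Similarity = 1 - 2/5
= 0.6000


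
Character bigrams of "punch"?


Word: "punch" (length 5)
Number of bigrams = 5 - 2 + 1 = 4
  Position 0: "pu"
  Position 1: "un"
  Position 2: "nc"
  Position 3: "ch"
Bigrams = "pu", "un", "nc", "ch"


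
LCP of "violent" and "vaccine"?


Word 1: "violent"
Word 2: "vaccine"
Comparing from start:
  Pos 0: 'v' == 'v'
  Pos 1: 'i' != 'a' (stop)
LCP = "v" (length 1)


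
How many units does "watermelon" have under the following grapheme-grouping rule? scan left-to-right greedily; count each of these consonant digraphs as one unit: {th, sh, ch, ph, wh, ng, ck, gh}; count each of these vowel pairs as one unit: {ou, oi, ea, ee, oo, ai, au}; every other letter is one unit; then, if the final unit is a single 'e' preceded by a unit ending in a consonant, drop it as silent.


Word: "watermelon" (10 letters)
Left-to-right scan:
  (1) 'w' (letter)
  (2) 'a' (letter)
  (3) 't' (letter)
  (4) 'e' (letter)
  (5) 'r' (letter)
  (6) 'm' (letter)
  (7) 'e' (letter)
  (8) 'l' (letter)
  (9) 'o' (letter)
  (10) 'n' (letter)
Units from scan: 10
Sound units = 10 units


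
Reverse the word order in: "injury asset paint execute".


Original: "injury asset paint execute"
Words (1..n): injury | asset | paint | execute
Reversed (n..1): execute | paint | asset | injury
Result = "execute paint asset injury"


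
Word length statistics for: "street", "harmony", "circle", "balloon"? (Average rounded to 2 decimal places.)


Lengths: "street"=6, "harmony"=7, "circle"=6, "balloon"=7
Sum = 26, Count = 4
Average = 26/4 = 6.50
= avg=6.50, min=6, max=7


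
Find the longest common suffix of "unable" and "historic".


Word 1: "unable"
Word 2: "historic"
Comparing from end:
  Pos -1: 'e' != 'c' (stop)
LCS = "" (length 0)


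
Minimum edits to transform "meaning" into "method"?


Word 1: "meaning" (length 7)
Word 2: "method" (length 6)
One optimal edit sequence (insert/delete/substitute each cost 1):
  1. keep 'm'
  2. keep 'e'
  3. delete 'a'  (+1)
  4. substitute 'n' -> 't'  (+1)
  5. substitute 'i' -> 'h'  (+1)
  6. substitute 'n' -> 'o'  (+1)
  7. substitute 'g' -> 'd'  (+1)
Total edit operations: 5
Edit distance = 5


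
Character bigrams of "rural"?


Word: "rural" (length 5)
Number of bigrams = 5 - 2 + 1 = 4
  Position 0: "ru"
  Position 1: "ur"
  Position 2: "ra"
  Position 3: "al"
Bigrams = "ru", "ur", "ra", "al"


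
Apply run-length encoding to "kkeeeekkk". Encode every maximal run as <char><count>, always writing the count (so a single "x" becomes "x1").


String: "kkeeeekkk"
Scanning for consecutive runs:
  'k' x 2
  'e' x 4
  'k' x 3
RLE = "k2e4k3"


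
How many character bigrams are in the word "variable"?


Word: "variable" (length 8)
Number of 2-grams = length - 2 + 1 = 8 - 2 + 1
= 7


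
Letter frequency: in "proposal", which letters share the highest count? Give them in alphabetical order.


Word: "proposal"
Letter counts:
  'a': 1
  'l': 1
  'o': 2
  'p': 2
  'r': 1
  's': 1
Maximum count = 2
Most frequent = 'o', 'p' (2 times each)


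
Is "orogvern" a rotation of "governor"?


Word: "governor", Candidate: "orogvern"
Method: check if candidate is substring of word+word
"governorgovernor" contains "orogvern"? No
Is rotation = No


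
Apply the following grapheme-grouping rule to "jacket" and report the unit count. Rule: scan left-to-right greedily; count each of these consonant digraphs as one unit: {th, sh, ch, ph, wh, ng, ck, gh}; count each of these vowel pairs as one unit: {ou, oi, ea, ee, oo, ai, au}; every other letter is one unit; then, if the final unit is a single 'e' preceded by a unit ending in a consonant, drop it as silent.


Word: "jacket" (6 letters)
Left-to-right scan:
  1. 'j' (letter)
  2. 'a' (letter)
  3. 'ck' (digraph)
  4. 'e' (letter)
  5. 't' (letter)
Units from scan: 5
Sound units = 5 units


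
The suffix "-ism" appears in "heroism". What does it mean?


Suffix: -ism
Example: heroism = hero + -ism
Meaning = belief / practice


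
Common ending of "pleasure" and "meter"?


Word 1: "pleasure"
Word 2: "meter"
Comparing from end:
  Pos -1: 'e' != 'r' (stop)
LCS = "" (length 0)


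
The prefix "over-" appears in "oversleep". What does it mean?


Prefix: over-
As in: oversleep -> over- + sleep
Meaning = excessive


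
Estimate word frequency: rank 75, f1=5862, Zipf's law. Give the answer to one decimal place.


Zipf's law: f(r) = f(1) / r
f(1) = 5862
f(75) = 5862 / 75
= 78.2 occurrences


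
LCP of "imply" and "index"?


Word 1: "imply"
Word 2: "index"
Comparing from start:
  Pos 0: 'i' == 'i'
  Pos 1: 'm' != 'n' (stop)
LCP = "i" (length 1)


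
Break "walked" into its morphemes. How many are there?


Word: "walked"
Morphemes: walk | -ed
Each morpheme carries meaning
= 2 morphemes


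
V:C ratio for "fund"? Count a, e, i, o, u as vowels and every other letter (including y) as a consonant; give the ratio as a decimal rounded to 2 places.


Word: "fund"
Vowels (a,e,i,o,u): 1
Consonants: 3
Ratio = 1/3
= 0.33


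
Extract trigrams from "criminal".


Word: "criminal" (length 8)
Number of trigrams = 8 - 3 + 1 = 6
  Position 0: "cri"
  Position 1: "rim"
  Position 2: "imi"
  Position 3: "min"
  Position 4: "ina"
  Position 5: "nal"
Trigrams = "cri", "rim", "imi", "min", "ina", "nal"


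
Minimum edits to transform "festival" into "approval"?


Word 1: "festival" (length 8)
Word 2: "approval" (length 8)
One optimal edit sequence (insert/delete/substitute each cost 1):
  1. substitute 'f' -> 'a'  (+1)
  2. substitute 'e' -> 'p'  (+1)
  3. substitute 's' -> 'p'  (+1)
  4. substitute 't' -> 'r'  (+1)
  5. substitute 'i' -> 'o'  (+1)
  6. keep 'v'
  7. keep 'a'
  8. keep 'l'
Total edit operations: 5
Edit distance = 5


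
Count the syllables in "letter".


Word: "letter"
Syllable breakdown: let / ter
Counting: 2 parts
= 2 syllables


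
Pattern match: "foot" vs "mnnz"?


Pattern of "foot": [0, 1, 1, 2]
Pattern of "mnnz": [0, 1, 1, 2]
Patterns match
Same pattern = Yes


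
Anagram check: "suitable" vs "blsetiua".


Word 1: "suitable" → sorted: abeilstu
Word 2: "blsetiua" → sorted: abeilstu
Same letters? abeilstu == abeilstu
Anagram = Yes


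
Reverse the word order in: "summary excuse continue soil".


Original: "summary excuse continue soil"
Words (1..n): summary | excuse | continue | soil
Reversed (n..1): soil | continue | excuse | summary
Result = "soil continue excuse summary"


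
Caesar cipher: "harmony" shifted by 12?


Word: "harmony"
Shift: 12
Each letter → (letter + shift) mod 26:
  'h' (7) + 12 = 19 → 't'
  'a' (0) + 12 = 12 → 'm'
  'r' (17) + 12 = 3 → 'd'
  'm' (12) + 12 = 24 → 'y'
  'o' (14) + 12 = 0 → 'a'
  'n' (13) + 12 = 25 → 'z'
  'y' (24) + 12 = 10 → 'k'
Result = "tmdyazk"


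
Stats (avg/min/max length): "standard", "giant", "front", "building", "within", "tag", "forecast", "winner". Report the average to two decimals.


Lengths: "standard"=8, "giant"=5, "front"=5, "building"=8, "within"=6, "tag"=3, "forecast"=8, "winner"=6
Sum = 49, Count = 8
Average = 49/8 = 6.13
= avg=6.13, min=3, max=8


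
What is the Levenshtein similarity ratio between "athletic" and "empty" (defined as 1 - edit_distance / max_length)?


Word 1: "athletic" (length 8)
Word 2: "empty" (length 5)
One optimal edit sequence:
  1. delete 'a'  (+1)
  2. delete 't'  (+1)
  3. substitute 'h' -> 'e'  (+1)
  4. substitute 'l' -> 'm'  (+1)
  5. substitute 'e' -> 'p'  (+1)
  6. keep 't'
  7. delete 'i'  (+1)
  8. substitute 'c' -> 'y'  (+1)
Edit distance = 7
Max length = max(8, 5) = 8
Similarity = 1 - 7/8
= 0.1250


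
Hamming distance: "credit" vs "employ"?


Comparing character by character (same length = 6):
  Pos 0: 'c' vs 'e' !=
  Pos 1: 'r' vs 'm' !=
  Pos 2: 'e' vs 'p' !=
  Pos 3: 'd' vs 'l' !=
  Pos 4: 'i' vs 'o' !=
  Pos 5: 't' vs 'y' !=
Hamming distance = 6


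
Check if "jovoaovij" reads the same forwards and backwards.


Word: "jovoaovij"
Reversed: "jivoaovoj"
Forward == Backward? jovoaovij != jivoaovoj
Palindrome = No


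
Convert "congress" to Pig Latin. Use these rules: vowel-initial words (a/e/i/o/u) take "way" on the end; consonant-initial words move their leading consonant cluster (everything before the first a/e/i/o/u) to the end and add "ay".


Word: "congress"
Starts with consonant(s) → move to end, add 'ay'
Consonant cluster: "c"
Pig Latin = "ongresscay"


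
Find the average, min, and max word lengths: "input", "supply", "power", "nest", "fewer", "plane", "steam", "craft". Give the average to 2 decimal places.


Lengths: "input"=5, "supply"=6, "power"=5, "nest"=4, "fewer"=5, "plane"=5, "steam"=5, "craft"=5
Sum = 40, Count = 8
Average = 40/8 = 5.00
= avg=5.00, min=4, max=6


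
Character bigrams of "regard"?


Word: "regard" (length 6)
Number of bigrams = 6 - 2 + 1 = 5
  Position 0: "re"
  Position 1: "eg"
  Position 2: "ga"
  Position 3: "ar"
  Position 4: "rd"
Bigrams = "re", "eg", "ga", "ar", "rd"


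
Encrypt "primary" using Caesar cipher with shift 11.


Word: "primary"
Shift: 11
Each letter → (letter + shift) mod 26:
  'p' (15) + 11 = 0 → 'a'
  'r' (17) + 11 = 2 → 'c'
  'i' (8) + 11 = 19 → 't'
  'm' (12) + 11 = 23 → 'x'
  'a' (0) + 11 = 11 → 'l'
  'r' (17) + 11 = 2 → 'c'
  'y' (24) + 11 = 9 → 'j'
Result = "actxlcj"


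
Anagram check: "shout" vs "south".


Word 1: "shout" → sorted: hostu
Word 2: "south" → sorted: hostu
Same letters? hostu == hostu
Anagram = Yes


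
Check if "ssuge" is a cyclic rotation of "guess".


Word: "guess", Candidate: "ssuge"
Method: check if candidate is substring of word+word
"guessguess" contains "ssuge"? No
Is rotation = No


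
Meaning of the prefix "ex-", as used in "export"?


Prefix: ex-
Example: export = ex- + port
Meaning = out / former


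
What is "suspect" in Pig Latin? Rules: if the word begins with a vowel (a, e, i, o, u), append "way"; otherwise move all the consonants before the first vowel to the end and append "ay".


Word: "suspect"
Starts with consonant(s) → move to end, add 'ay'
Consonant cluster: "s"
Pig Latin = "uspectsay"


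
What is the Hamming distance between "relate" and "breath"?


Comparing character by character (same length = 6):
  Pos 0: 'r' vs 'b' !=
  Pos 1: 'e' vs 'r' !=
  Pos 2: 'l' vs 'e' !=
  Pos 3: 'a' vs 'a' =
  Pos 4: 't' vs 't' =
  Pos 5: 'e' vs 'h' !=
Hamming distance = 4


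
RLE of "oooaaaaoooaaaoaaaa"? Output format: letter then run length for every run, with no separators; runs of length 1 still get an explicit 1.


String: "oooaaaaoooaaaoaaaa"
Scanning for consecutive runs:
  'o' x 3
  'a' x 4
  'o' x 3
  'a' x 3
  'o' x 1
  'a' x 4
RLE = "o3a4o3a3o1a4"


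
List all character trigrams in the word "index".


Word: "index" (length 5)
Number of trigrams = 5 - 3 + 1 = 3
  Position 0: "ind"
  Position 1: "nde"
  Position 2: "dex"
Trigrams = "ind", "nde", "dex"


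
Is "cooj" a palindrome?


Word: "cooj"
Reversed: "jooc"
Forward == Backward? cooj != jooc
Palindrome = No


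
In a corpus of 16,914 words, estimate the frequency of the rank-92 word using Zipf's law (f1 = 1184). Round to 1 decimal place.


Zipf's law: f(r) = f(1) / r
f(1) = 1184
f(92) = 1184 / 92
= 12.9 occurrences


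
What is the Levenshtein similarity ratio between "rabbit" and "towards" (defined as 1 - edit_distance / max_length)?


Word 1: "rabbit" (length 6)
Word 2: "towards" (length 7)
One optimal edit sequence:
  1. insert 't'  (+1)
  2. substitute 'r' -> 'o'  (+1)
  3. substitute 'a' -> 'w'  (+1)
  4. substitute 'b' -> 'a'  (+1)
  5. substitute 'b' -> 'r'  (+1)
  6. substitute 'i' -> 'd'  (+1)
  7. substitute 't' -> 's'  (+1)
Edit distance = 7
Max length = max(6, 7) = 7
Similarity = 1 - 7/7
= 0.0000


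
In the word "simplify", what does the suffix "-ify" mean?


Suffix: -ify
Example: simplify (simple + -ify, with a spelling change)
Meaning = to make


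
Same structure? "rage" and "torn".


Pattern of "rage": [0, 1, 2, 3]
Pattern of "torn": [0, 1, 2, 3]
Patterns match
Same pattern = Yes


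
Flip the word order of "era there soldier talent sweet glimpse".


Original: "era there soldier talent sweet glimpse"
Words (1..n): era | there | soldier | talent | sweet | glimpse
Reversed (n..1): glimpse | sweet | talent | soldier | there | era
Result = "glimpse sweet talent soldier there era"


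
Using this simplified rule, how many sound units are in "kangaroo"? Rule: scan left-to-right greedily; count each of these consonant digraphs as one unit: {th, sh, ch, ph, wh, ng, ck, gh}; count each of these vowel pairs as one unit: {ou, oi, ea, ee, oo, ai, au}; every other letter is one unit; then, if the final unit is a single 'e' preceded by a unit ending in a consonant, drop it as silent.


Word: "kangaroo" (8 letters)
Left-to-right scan:
  [1] 'k' (letter)
  [2] 'a' (letter)
  [3] 'ng' (digraph)
  [4] 'a' (letter)
  [5] 'r' (letter)
  [6] 'oo' (vowel-pair)
Units from scan: 6
Sound units = 6 units


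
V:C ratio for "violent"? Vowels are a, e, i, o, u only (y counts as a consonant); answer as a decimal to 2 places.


Word: "violent"
Vowels (a,e,i,o,u): 3
Consonants: 4
Ratio = 3/4
= 0.75


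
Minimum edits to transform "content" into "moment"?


Word 1: "content" (length 7)
Word 2: "moment" (length 6)
One optimal edit sequence (insert/delete/substitute each cost 1):
  1. substitute 'c' -> 'm'  (+1)
  2. keep 'o'
  3. delete 'n'  (+1)
  4. substitute 't' -> 'm'  (+1)
  5. keep 'e'
  6. keep 'n'
  7. keep 't'
Total edit operations: 3
Edit distance = 3


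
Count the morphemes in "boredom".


Word: "boredom"
Morphemes: bore / -dom
Each morpheme carries meaning
= 2 morphemes


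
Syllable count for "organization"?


Word: "organization"
Syllable breakdown: or / gan / i / za / tion
Counting: 5 parts
= 5 syllables


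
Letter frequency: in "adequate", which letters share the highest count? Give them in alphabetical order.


Word: "adequate"
Letter counts:
  'a': 2
  'd': 1
  'e': 2
  'q': 1
  't': 1
  'u': 1
Maximum count = 2
Most frequent = 'a', 'e' (2 times each)


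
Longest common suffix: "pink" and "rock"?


Word 1: "pink"
Word 2: "rock"
Comparing from end:
  Pos -1: 'k' == 'k'
  Pos -2: 'n' != 'c' (stop)
LCS = "k" (length 1)


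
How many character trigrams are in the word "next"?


Word: "next" (length 4)
Number of 3-grams = length - 3 + 1 = 4 - 3 + 1
= 2


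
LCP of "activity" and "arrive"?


Word 1: "activity"
Word 2: "arrive"
Comparing from start:
  Pos 0: 'a' == 'a'
  Pos 1: 'c' != 'r' (stop)
LCP = "a" (length 1)


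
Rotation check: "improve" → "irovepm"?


Word: "improve", Candidate: "irovepm"
Method: check if candidate is substring of word+word
"improveimprove" contains "irovepm"? No
Is rotation = No


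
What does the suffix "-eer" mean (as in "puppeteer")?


Suffix: -eer
Example: puppeteer = puppet + -eer
Meaning = one who is concerned with


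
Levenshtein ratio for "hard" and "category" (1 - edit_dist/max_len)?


Word 1: "hard" (length 4)
Word 2: "category" (length 8)
One optimal edit sequence:
  1. substitute 'h' -> 'c'  (+1)
  2. keep 'a'
  3. insert 't'  (+1)
  4. insert 'e'  (+1)
  5. insert 'g'  (+1)
  6. insert 'o'  (+1)
  7. keep 'r'
  8. substitute 'd' -> 'y'  (+1)
Edit distance = 6
Max length = max(4, 8) = 8
Similarity = 1 - 6/8
= 0.2500


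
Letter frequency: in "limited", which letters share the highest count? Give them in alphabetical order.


Word: "limited"
Letter counts:
  'd': 1
  'e': 1
  'i': 2
  'l': 1
  'm': 1
  't': 1
Maximum count = 2
Most frequent = 'i' (2 times each)


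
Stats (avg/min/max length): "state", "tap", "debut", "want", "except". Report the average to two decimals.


Lengths: "state"=5, "tap"=3, "debut"=5, "want"=4, "except"=6
Sum = 23, Count = 5
Average = 23/5 = 4.60
= avg=4.60, min=3, max=6


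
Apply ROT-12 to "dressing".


Word: "dressing"
Shift: 12
Each letter → (letter + shift) mod 26:
  'd' (3) + 12 = 15 → 'p'
  'r' (17) + 12 = 3 → 'd'
  'e' (4) + 12 = 16 → 'q'
  's' (18) + 12 = 4 → 'e'
  's' (18) + 12 = 4 → 'e'
  'i' (8) + 12 = 20 → 'u'
  'n' (13) + 12 = 25 → 'z'
  'g' (6) + 12 = 18 → 's'
Result = "pdqeeuzs"


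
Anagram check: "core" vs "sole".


Word 1: "core" → sorted: ceor
Word 2: "sole" → sorted: elos
Same letters? ceor != elos
Anagram = No


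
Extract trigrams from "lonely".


Word: "lonely" (length 6)
Number of trigrams = 6 - 3 + 1 = 4
  Position 0: "lon"
  Position 1: "one"
  Position 2: "nel"
  Position 3: "ely"
Trigrams = "lon", "one", "nel", "ely"


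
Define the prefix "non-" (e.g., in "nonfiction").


Prefix: non-
As in: nonfiction -> non- + fiction
Meaning = not


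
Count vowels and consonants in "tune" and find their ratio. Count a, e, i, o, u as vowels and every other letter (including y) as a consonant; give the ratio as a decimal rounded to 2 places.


Word: "tune"
Vowels (a,e,i,o,u): 2
Consonants: 2
Ratio = 2/2
= 1.00


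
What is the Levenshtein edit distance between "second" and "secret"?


Word 1: "second" (length 6)
Word 2: "secret" (length 6)
One optimal edit sequence (insert/delete/substitute each cost 1):
  1. keep 's'
  2. keep 'e'
  3. keep 'c'
  4. substitute 'o' -> 'r'  (+1)
  5. substitute 'n' -> 'e'  (+1)
  6. substitute 'd' -> 't'  (+1)
Total edit operations: 3
Edit distance = 3


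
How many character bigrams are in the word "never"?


Word: "never" (length 5)
Number of 2-grams = length - 2 + 1 = 5 - 2 + 1
= 4


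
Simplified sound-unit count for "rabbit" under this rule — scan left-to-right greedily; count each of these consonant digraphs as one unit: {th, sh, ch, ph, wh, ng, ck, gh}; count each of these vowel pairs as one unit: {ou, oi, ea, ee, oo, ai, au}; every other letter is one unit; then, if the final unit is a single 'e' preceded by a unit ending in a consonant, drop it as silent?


Word: "rabbit" (6 letters)
Left-to-right scan:
  [1] 'r' (letter)
  [2] 'a' (letter)
  [3] 'b' (letter)
  [4] 'b' (letter)
  [5] 'i' (letter)
  [6] 't' (letter)
Units from scan: 6
Sound units = 6 units


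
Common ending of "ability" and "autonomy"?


Word 1: "ability"
Word 2: "autonomy"
Comparing from end:
  Pos -1: 'y' == 'y'
  Pos -2: 't' != 'm' (stop)
LCS = "y" (length 1)


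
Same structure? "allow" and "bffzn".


Pattern of "allow": [0, 1, 1, 2, 3]
Pattern of "bffzn": [0, 1, 1, 2, 3]
Patterns match
Same pattern = Yes


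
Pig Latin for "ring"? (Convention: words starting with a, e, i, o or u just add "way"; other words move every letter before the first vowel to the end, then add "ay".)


Word: "ring"
Starts with consonant(s) → move to end, add 'ay'
Consonant cluster: "r"
Pig Latin = "ingray"


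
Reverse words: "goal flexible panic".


Original: "goal flexible panic"
Words (1..n): goal | flexible | panic
Reversed (n..1): panic | flexible | goal
Result = "panic flexible goal"


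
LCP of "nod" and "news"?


Word 1: "nod"
Word 2: "news"
Comparing from start:
  Pos 0: 'n' == 'n'
  Pos 1: 'o' != 'e' (stop)
LCP = "n" (length 1)


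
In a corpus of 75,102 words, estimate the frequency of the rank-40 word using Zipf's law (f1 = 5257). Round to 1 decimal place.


Zipf's law: f(r) = f(1) / r
f(1) = 5257
f(40) = 5257 / 40
= 131.4 occurrences


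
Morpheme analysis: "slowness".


Word: "slowness"
Morphemes: slow + -ness
Each morpheme carries meaning
= 2 morphemes


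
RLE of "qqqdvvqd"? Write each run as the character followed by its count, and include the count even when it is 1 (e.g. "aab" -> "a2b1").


String: "qqqdvvqd"
Scanning for consecutive runs:
  'q' x 3
  'd' x 1
  'v' x 2
  'q' x 1
  'd' x 1
RLE = "q3d1v2q1d1"


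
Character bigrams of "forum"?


Word: "forum" (length 5)
Number of bigrams = 5 - 2 + 1 = 4
  Position 0: "fo"
  Position 1: "or"
  Position 2: "ru"
  Position 3: "um"
Bigrams = "fo", "or", "ru", "um"


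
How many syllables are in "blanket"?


Word: "blanket"
Syllable breakdown: blan-ket
Counting: 2 parts
= 2 syllables


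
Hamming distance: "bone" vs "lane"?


Comparing character by character (same length = 4):
  Pos 0: 'b' vs 'l' !=
  Pos 1: 'o' vs 'a' !=
  Pos 2: 'n' vs 'n' =
  Pos 3: 'e' vs 'e' =
Hamming distance = 2


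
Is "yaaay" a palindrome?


Word: "yaaay"
Reversed: "yaaay"
Forward == Backward? yaaay == yaaay
Palindrome = Yes


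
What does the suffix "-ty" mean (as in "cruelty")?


Suffix: -ty
Example: cruelty (cruel + -ty)
Meaning = quality of


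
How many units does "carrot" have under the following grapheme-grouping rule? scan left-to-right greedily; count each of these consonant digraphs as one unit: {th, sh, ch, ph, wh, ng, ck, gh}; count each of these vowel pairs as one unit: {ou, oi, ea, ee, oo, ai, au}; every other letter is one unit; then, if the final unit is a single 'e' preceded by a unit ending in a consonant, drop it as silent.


Word: "carrot" (6 letters)
Left-to-right scan:
  [1] 'c' (letter)
  [2] 'a' (letter)
  [3] 'r' (letter)
  [4] 'r' (letter)
  [5] 'o' (letter)
  [6] 't' (letter)
Units from scan: 6
Sound units = 6 units


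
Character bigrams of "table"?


Word: "table" (length 5)
Number of bigrams = 5 - 2 + 1 = 4
  Position 0: "ta"
  Position 1: "ab"
  Position 2: "bl"
  Position 3: "le"
Bigrams = "ta", "ab", "bl", "le"


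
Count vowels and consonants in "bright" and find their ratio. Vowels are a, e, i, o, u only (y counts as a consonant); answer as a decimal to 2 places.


Word: "bright"
Vowels (a,e,i,o,u): 1
Consonants: 5
Ratio = 1/5
= 0.20


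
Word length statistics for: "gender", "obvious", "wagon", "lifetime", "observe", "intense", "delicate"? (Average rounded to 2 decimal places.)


Lengths: "gender"=6, "obvious"=7, "wagon"=5, "lifetime"=8, "observe"=7, "intense"=7, "delicate"=8
Sum = 48, Count = 7
Average = 48/7 = 6.86
= avg=6.86, min=5, max=8


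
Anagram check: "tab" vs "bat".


Word 1: "tab" → sorted: abt
Word 2: "bat" → sorted: abt
Same letters? abt == abt
Anagram = Yes


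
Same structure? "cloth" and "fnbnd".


Pattern of "cloth": [0, 1, 2, 3, 4]
Pattern of "fnbnd": [0, 1, 2, 1, 3]
Patterns do not match
Same pattern = No


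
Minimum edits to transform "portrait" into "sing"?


Word 1: "portrait" (length 8)
Word 2: "sing" (length 4)
One optimal edit sequence (insert/delete/substitute each cost 1):
  1. delete 'p'  (+1)
  2. delete 'o'  (+1)
  3. delete 'r'  (+1)
  4. delete 't'  (+1)
  5. substitute 'r' -> 's'  (+1)
  6. substitute 'a' -> 'i'  (+1)
  7. substitute 'i' -> 'n'  (+1)
  8. substitute 't' -> 'g'  (+1)
Total edit operations: 8
Edit distance = 8


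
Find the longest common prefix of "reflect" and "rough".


Word 1: "reflect"
Word 2: "rough"
Comparing from start:
  Pos 0: 'r' == 'r'
  Pos 1: 'e' != 'o' (stop)
LCP = "r" (length 1)


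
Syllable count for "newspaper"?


Word: "newspaper"
Syllable breakdown: news / pa / per
Counting: 3 parts
= 3 syllables


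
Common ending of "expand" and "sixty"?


Word 1: "expand"
Word 2: "sixty"
Comparing from end:
  Pos -1: 'd' != 'y' (stop)
LCS = "" (length 0)


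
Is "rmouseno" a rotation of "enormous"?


Word: "enormous", Candidate: "rmouseno"
Method: check if candidate is substring of word+word
"enormousenormous" contains "rmouseno"? Yes
Is rotation = Yes


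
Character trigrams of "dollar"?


Word: "dollar" (length 6)
Number of trigrams = 6 - 3 + 1 = 4
  Position 0: "dol"
  Position 1: "oll"
  Position 2: "lla"
  Position 3: "lar"
Trigrams = "dol", "oll", "lla", "lar"


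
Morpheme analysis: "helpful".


Word: "helpful"
Morphemes: help | -ful
Each morpheme carries meaning
= 2 morphemes


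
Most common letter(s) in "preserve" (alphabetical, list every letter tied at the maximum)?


Word: "preserve"
Letter counts:
  'e': 3
  'p': 1
  'r': 2
  's': 1
  'v': 1
Maximum count = 3
Most frequent = 'e' (3 times each)


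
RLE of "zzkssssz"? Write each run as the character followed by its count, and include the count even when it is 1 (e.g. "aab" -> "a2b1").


String: "zzkssssz"
Scanning for consecutive runs:
  'z' x 2
  'k' x 1
  's' x 4
  'z' x 1
RLE = "z2k1s4z1"


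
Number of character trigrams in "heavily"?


Word: "heavily" (length 7)
Number of 3-grams = length - 3 + 1 = 7 - 3 + 1
= 5


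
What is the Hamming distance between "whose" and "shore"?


Comparing character by character (same length = 5):
  Pos 0: 'w' vs 's' !=
  Pos 1: 'h' vs 'h' =
  Pos 2: 'o' vs 'o' =
  Pos 3: 's' vs 'r' !=
  Pos 4: 'e' vs 'e' =
Hamming distance = 2


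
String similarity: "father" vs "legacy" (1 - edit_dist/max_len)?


Word 1: "father" (length 6)
Word 2: "legacy" (length 6)
One optimal edit sequence:
  1. substitute 'f' -> 'l'  (+1)
  2. substitute 'a' -> 'e'  (+1)
  3. substitute 't' -> 'g'  (+1)
  4. substitute 'h' -> 'a'  (+1)
  5. substitute 'e' -> 'c'  (+1)
  6. substitute 'r' -> 'y'  (+1)
Edit distance = 6
Max length = max(6, 6) = 6
Similarity = 1 - 6/6
= 0.0000


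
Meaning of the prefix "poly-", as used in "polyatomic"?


Prefix: poly-
Example: polyatomic (poly- + atomic)
Meaning = many


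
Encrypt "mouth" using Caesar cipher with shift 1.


Word: "mouth"
Shift: 1
Each letter → (letter + shift) mod 26:
  'm' (12) + 1 = 13 → 'n'
  'o' (14) + 1 = 15 → 'p'
  'u' (20) + 1 = 21 → 'v'
  't' (19) + 1 = 20 → 'u'
  'h' (7) + 1 = 8 → 'i'
Result = "npvui"


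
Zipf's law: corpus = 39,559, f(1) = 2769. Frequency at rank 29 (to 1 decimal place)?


Zipf's law: f(r) = f(1) / r
f(1) = 2769
f(29) = 2769 / 29
= 95.5 occurrences


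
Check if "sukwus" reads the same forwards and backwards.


Word: "sukwus"
Reversed: "suwkus"
Forward == Backward? sukwus != suwkus
Palindrome = No


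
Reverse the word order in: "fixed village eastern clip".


Original: "fixed village eastern clip"
Words (1..n): fixed | village | eastern | clip
Reversed (n..1): clip | eastern | village | fixed
Result = "clip eastern village fixed"


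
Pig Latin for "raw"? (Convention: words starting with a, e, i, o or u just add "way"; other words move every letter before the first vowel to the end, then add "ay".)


Word: "raw"
Starts with consonant(s) → move to end, add 'ay'
Consonant cluster: "r"
Pig Latin = "awray"


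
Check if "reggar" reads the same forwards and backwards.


Word: "reggar"
Reversed: "ragger"
Forward == Backward? reggar != ragger
Palindrome = No


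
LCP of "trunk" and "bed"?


Word 1: "trunk"
Word 2: "bed"
Comparing from start:
  Pos 0: 't' != 'b' (stop)
LCP = "" (length 0)


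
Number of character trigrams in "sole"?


Word: "sole" (length 4)
Number of 3-grams = length - 3 + 1 = 4 - 3 + 1
= 2


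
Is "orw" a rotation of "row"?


Word: "row", Candidate: "orw"
Method: check if candidate is substring of word+word
"rowrow" contains "orw"? No
Is rotation = No


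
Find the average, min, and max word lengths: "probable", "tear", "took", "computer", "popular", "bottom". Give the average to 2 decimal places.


Lengths: "probable"=8, "tear"=4, "took"=4, "computer"=8, "popular"=7, "bottom"=6
Sum = 37, Count = 6
Average = 37/6 = 6.17
= avg=6.17, min=4, max=8


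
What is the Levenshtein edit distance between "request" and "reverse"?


Word 1: "request" (length 7)
Word 2: "reverse" (length 7)
One optimal edit sequence (insert/delete/substitute each cost 1):
  1. keep 'r'
  2. keep 'e'
  3. substitute 'q' -> 'v'  (+1)
  4. substitute 'u' -> 'e'  (+1)
  5. substitute 'e' -> 'r'  (+1)
  6. keep 's'
  7. substitute 't' -> 'e'  (+1)
Total edit operations: 4
Edit distance = 4


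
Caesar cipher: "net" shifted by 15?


Word: "net"
Shift: 15
Each letter → (letter + shift) mod 26:
  'n' (13) + 15 = 2 → 'c'
  'e' (4) + 15 = 19 → 't'
  't' (19) + 15 = 8 → 'i'
Result = "cti"


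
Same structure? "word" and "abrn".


Pattern of "word": [0, 1, 2, 3]
Pattern of "abrn": [0, 1, 2, 3]
Patterns match
Same pattern = Yes


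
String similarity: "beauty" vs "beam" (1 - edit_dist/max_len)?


Word 1: "beauty" (length 6)
Word 2: "beam" (length 4)
One optimal edit sequence:
  1. keep 'b'
  2. keep 'e'
  3. keep 'a'
  4. delete 'u'  (+1)
  5. delete 't'  (+1)
  6. substitute 'y' -> 'm'  (+1)
Edit distance = 3
Max length = max(6, 4) = 6
Similarity = 1 - 3/6
= 0.5000


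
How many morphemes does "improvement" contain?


Word: "improvement"
Morphemes: improve / -ment
Each morpheme carries meaning
= 2 morphemes


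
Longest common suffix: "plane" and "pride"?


Word 1: "plane"
Word 2: "pride"
Comparing from end:
  Pos -1: 'e' == 'e'
  Pos -2: 'n' != 'd' (stop)
LCS = "e" (length 1)


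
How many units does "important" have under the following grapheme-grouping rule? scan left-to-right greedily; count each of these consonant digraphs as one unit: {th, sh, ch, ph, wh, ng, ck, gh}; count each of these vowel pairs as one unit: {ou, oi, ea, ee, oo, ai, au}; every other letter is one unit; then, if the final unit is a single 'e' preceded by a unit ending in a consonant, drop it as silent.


Word: "important" (9 letters)
Left-to-right scan:
  1. 'i' (letter)
  2. 'm' (letter)
  3. 'p' (letter)
  4. 'o' (letter)
  5. 'r' (letter)
  6. 't' (letter)
  7. 'a' (letter)
  8. 'n' (letter)
  9. 't' (letter)
Units from scan: 9
Sound units = 9 units


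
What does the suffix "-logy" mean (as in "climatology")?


Suffix: -logy
Example: climatology = climate + -logy, with a spelling change
Meaning = study of


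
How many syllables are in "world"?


Word: "world"
Syllable breakdown: world
Counting: 1 part
= 1 syllable


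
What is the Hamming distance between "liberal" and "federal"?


Comparing character by character (same length = 7):
  Pos 0: 'l' vs 'f' !=
  Pos 1: 'i' vs 'e' !=
  Pos 2: 'b' vs 'd' !=
  Pos 3: 'e' vs 'e' =
  Pos 4: 'r' vs 'r' =
  Pos 5: 'a' vs 'a' =
  Pos 6: 'l' vs 'l' =
Hamming distance = 3


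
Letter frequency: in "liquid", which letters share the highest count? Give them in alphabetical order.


Word: "liquid"
Letter counts:
  'd': 1
  'i': 2
  'l': 1
  'q': 1
  'u': 1
Maximum count = 2
Most frequent = 'i' (2 times each)


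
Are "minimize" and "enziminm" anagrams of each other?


Word 1: "minimize" → sorted: eiiimmnz
Word 2: "enziminm" → sorted: eiimmnnz
Same letters? eiiimmnz != eiimmnnz
Anagram = No


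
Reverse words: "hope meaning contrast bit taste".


Original: "hope meaning contrast bit taste"
Words (1..n): hope | meaning | contrast | bit | taste
Reversed (n..1): taste | bit | contrast | meaning | hope
Result = "taste bit contrast meaning hope"


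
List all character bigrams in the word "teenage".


Word: "teenage" (length 7)
Number of bigrams = 7 - 2 + 1 = 6
  Position 0: "te"
  Position 1: "ee"
  Position 2: "en"
  Position 3: "na"
  Position 4: "ag"
  Position 5: "ge"
Bigrams = "te", "ee", "en", "na", "ag", "ge"


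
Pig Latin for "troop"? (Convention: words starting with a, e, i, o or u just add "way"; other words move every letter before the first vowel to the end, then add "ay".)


Word: "troop"
Starts with consonant(s) → move to end, add 'ay'
Consonant cluster: "tr"
Pig Latin = "ooptray"


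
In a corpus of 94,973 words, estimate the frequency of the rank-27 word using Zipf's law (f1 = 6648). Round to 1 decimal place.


Zipf's law: f(r) = f(1) / r
f(1) = 6648
f(27) = 6648 / 27
= 246.2 occurrences


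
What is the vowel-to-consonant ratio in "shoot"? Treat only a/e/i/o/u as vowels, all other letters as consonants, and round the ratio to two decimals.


Word: "shoot"
Vowels (a,e,i,o,u): 2
Consonants: 3
Ratio = 2/3
= 0.67


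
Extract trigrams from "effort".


Word: "effort" (length 6)
Number of trigrams = 6 - 3 + 1 = 4
  Position 0: "eff"
  Position 1: "ffo"
  Position 2: "for"
  Position 3: "ort"
Trigrams = "eff", "ffo", "for", "ort"


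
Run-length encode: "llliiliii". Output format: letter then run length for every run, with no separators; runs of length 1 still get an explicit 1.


String: "llliiliii"
Scanning for consecutive runs:
  'l' x 3
  'i' x 2
  'l' x 1
  'i' x 3
RLE = "l3i2l1i3"


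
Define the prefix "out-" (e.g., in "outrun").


Prefix: out-
Example: outrun (out- + run)
Meaning = surpass


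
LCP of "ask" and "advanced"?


Word 1: "ask"
Word 2: "advanced"
Comparing from start:
  Pos 0: 'a' == 'a'
  Pos 1: 's' != 'd' (stop)
LCP = "a" (length 1)


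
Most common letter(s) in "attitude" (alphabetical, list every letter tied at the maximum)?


Word: "attitude"
Letter counts:
  'a': 1
  'd': 1
  'e': 1
  'i': 1
  't': 3
  'u': 1
Maximum count = 3
Most frequent = 't' (3 times each)


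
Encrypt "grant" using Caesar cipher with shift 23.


Word: "grant"
Shift: 23
Each letter → (letter + shift) mod 26:
  'g' (6) + 23 = 3 → 'd'
  'r' (17) + 23 = 14 → 'o'
  'a' (0) + 23 = 23 → 'x'
  'n' (13) + 23 = 10 → 'k'
  't' (19) + 23 = 16 → 'q'
Result = "doxkq"


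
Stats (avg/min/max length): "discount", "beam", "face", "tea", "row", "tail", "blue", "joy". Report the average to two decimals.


Lengths: "discount"=8, "beam"=4, "face"=4, "tea"=3, "row"=3, "tail"=4, "blue"=4, "joy"=3
Sum = 33, Count = 8
Average = 33/8 = 4.13
= avg=4.13, min=3, max=8


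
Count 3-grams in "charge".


Word: "charge" (length 6)
Number of 3-grams = length - 3 + 1 = 6 - 3 + 1
= 4


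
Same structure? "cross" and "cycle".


Pattern of "cross": [0, 1, 2, 3, 3]
Pattern of "cycle": [0, 1, 0, 2, 3]
Patterns do not match
Same pattern = No


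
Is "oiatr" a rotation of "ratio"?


Word: "ratio", Candidate: "oiatr"
Method: check if candidate is substring of word+word
"ratioratio" contains "oiatr"? No
Is rotation = No


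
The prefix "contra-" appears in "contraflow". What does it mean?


Prefix: contra-
As in: contraflow -> contra- + flow
Meaning = against


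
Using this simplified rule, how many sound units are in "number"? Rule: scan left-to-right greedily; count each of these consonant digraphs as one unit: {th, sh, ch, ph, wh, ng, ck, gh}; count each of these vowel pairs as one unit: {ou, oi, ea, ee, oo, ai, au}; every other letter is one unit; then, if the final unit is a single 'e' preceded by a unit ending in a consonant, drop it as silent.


Word: "number" (6 letters)
Left-to-right scan:
  [1] 'n' (letter)
  [2] 'u' (letter)
  [3] 'm' (letter)
  [4] 'b' (letter)
  [5] 'e' (letter)
  [6] 'r' (letter)
Units from scan: 6
Sound units = 6 units


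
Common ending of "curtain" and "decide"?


Word 1: "curtain"
Word 2: "decide"
Comparing from end:
  Pos -1: 'n' != 'e' (stop)
LCS = "" (length 0)


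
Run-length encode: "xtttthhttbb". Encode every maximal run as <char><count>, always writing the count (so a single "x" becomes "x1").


String: "xtttthhttbb"
Scanning for consecutive runs:
  'x' x 1
  't' x 4
  'h' x 2
  't' x 2
  'b' x 2
RLE = "x1t4h2t2b2"


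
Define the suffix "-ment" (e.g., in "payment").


Suffix: -ment
Example: payment = pay + -ment
Meaning = result of action
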